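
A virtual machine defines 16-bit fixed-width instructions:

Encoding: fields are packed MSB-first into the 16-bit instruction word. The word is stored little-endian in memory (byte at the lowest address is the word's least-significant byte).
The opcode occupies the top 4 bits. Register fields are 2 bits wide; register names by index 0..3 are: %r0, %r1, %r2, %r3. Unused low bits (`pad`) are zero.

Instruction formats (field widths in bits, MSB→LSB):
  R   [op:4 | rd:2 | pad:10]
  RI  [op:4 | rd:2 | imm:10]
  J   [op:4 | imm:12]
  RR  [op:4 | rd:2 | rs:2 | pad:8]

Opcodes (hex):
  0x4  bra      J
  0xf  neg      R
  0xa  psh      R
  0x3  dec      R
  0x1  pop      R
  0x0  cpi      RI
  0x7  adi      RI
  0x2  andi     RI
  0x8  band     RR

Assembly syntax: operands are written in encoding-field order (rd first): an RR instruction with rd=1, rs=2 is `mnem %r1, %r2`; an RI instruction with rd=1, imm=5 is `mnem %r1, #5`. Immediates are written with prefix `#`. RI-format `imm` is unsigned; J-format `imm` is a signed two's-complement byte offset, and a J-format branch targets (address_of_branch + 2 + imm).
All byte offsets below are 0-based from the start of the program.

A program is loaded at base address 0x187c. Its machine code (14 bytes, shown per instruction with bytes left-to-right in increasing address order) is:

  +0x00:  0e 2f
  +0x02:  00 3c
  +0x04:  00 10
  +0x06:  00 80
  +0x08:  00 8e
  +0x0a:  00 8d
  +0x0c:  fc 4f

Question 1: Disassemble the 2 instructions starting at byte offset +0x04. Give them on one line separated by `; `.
@+04  little-endian(00 10) = 0x1000
  opcode bits[15:12]=0x1: pop/R
  [11:10] rd=0 = %r0
@+06  little-endian(00 80) = 0x8000
  opcode bits[15:12]=0x8: band/RR
  [11:10] rd=0 = %r0
  [9:8] rs=0 = %r0

pop %r0; band %r0, %r0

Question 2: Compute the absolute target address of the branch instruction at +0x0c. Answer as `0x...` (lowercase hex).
0x1886

off 0x0c: read fc 4f as little → 0x4ffc
  opcode bits[15:12]=0x4: bra/J
  [11:0] imm=4092 (s12→-4) = #-4
  target = base 0x187c + off 0x0c + 2 + imm -4 = 0x1886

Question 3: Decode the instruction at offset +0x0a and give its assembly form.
band %r3, %r1

[0a] 00 8d → 0x8d00
  opcode bits[15:12]=0x8: band/RR
  rd: (w>>10)&0x3=0x3 → %r3
  rs: (w>>8)&0x3=0x1 → %r1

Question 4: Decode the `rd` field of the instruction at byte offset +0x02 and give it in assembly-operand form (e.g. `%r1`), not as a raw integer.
@+02  little-endian(00 3c) = 0x3c00
  opcode bits[15:12]=0x3: dec/R
  rd: (w>>10)&0x3=0x3 → %r3

%r3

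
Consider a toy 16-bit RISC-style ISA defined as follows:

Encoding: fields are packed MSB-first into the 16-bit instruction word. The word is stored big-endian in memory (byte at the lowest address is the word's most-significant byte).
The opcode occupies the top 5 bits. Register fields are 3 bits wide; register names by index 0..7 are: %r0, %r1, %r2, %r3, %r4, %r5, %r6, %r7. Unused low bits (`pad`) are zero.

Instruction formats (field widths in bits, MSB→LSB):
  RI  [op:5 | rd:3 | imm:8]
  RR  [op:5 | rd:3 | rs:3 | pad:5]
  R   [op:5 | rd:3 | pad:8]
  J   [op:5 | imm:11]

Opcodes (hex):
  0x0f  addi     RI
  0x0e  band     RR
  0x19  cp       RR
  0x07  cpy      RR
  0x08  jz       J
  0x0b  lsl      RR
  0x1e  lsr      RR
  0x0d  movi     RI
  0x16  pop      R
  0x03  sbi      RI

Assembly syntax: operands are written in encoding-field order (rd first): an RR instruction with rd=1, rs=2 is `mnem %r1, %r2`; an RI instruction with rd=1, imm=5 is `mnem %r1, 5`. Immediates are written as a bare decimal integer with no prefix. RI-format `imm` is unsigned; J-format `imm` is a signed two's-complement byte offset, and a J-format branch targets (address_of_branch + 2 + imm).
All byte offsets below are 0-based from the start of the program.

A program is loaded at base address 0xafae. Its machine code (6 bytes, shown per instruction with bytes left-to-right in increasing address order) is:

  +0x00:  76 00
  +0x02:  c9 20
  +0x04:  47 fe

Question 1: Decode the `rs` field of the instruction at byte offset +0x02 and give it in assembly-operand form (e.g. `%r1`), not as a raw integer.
%r1

@+02  big-endian(c9 20) = 0xc920
  opcode bits[15:11]=0x19: cp/RR
  rd@[10:8]=0x1 ⇒ %r1
  rs@[7:5]=0x1 ⇒ %r1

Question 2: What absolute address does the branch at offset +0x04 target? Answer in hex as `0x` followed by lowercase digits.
0xafb2

@+04  big-endian(47 fe) = 0x47fe
  top 5b → 0x8 → jz [J]
  [10:0] imm=2046 (s11→-2) = -2
  target = base 0xafae + off 0x04 + 2 + imm -2 = 0xafb2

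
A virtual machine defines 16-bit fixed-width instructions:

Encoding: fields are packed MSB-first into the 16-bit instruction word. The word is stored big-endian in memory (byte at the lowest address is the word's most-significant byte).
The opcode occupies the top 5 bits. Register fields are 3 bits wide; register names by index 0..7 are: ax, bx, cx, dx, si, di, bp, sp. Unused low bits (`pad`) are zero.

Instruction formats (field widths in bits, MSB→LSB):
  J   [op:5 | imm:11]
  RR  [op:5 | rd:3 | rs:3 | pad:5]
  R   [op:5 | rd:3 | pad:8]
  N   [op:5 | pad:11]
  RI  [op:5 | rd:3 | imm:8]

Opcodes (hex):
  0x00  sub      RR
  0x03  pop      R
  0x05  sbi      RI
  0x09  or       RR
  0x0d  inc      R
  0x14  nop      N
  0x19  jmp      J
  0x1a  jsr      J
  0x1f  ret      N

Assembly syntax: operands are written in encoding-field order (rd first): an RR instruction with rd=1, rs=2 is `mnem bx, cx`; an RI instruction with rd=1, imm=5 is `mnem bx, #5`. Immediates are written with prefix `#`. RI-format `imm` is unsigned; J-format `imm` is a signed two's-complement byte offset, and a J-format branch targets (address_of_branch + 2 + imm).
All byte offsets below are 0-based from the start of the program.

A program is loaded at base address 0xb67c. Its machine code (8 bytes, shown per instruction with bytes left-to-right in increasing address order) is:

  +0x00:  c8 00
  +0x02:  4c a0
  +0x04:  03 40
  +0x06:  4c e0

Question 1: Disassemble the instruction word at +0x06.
off 0x06: read 4c e0 as big → 0x4ce0
  op=0x4ce0>>11=0x9 ⇒ or (RR)
  rd@[10:8]=0x4 ⇒ si
  rs@[7:5]=0x7 ⇒ sp

or si, sp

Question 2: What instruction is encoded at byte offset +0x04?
[04] 03 40 → 0x0340
  op=0x0340>>11=0x0 ⇒ sub (RR)
  [10:8] rd=3 = dx
  [7:5] rs=2 = cx

sub dx, cx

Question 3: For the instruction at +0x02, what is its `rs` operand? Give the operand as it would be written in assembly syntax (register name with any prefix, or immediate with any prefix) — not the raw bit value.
di

+0x02: 4c a0 ⇒ word 0x4ca0 (big)
  top 5b → 0x9 → or [RR]
  [10:8] rd=4 = si
  [7:5] rs=5 = di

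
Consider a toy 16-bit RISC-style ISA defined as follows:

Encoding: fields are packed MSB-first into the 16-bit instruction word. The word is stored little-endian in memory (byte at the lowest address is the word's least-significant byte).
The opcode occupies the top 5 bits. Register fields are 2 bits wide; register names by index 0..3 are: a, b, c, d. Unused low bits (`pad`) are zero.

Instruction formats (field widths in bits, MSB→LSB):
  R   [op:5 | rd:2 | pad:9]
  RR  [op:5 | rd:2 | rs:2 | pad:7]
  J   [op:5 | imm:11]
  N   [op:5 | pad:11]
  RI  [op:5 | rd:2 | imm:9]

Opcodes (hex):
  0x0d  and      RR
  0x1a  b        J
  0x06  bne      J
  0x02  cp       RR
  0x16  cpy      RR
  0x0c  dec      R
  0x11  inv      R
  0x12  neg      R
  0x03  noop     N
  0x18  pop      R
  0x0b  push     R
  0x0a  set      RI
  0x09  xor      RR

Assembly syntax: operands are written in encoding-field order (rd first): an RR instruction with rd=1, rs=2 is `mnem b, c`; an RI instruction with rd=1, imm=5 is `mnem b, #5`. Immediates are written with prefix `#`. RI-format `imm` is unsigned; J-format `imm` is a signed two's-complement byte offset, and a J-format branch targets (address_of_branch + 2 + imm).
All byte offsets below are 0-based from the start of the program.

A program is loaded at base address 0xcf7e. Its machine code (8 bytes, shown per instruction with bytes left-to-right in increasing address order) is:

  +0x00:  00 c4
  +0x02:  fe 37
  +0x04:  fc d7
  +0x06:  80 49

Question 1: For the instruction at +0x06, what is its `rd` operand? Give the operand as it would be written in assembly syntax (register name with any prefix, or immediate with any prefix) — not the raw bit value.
a

@+06  little-endian(80 49) = 0x4980
  opcode bits[15:11]=0x9: xor/RR
  rd: (w>>9)&0x3=0x0 → a
  rs: (w>>7)&0x3=0x3 → d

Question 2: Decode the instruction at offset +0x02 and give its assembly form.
bne #-2

+0x02: fe 37 ⇒ word 0x37fe (little)
  op=0x37fe>>11=0x6 ⇒ bne (J)
  imm: (w>>0)&0x7ff=0x7fe (s11→-2) → #-2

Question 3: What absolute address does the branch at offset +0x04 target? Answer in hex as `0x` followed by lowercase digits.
0xcf80

@+04  little-endian(fc d7) = 0xd7fc
  top 5b → 0x1a → b [J]
  imm: (w>>0)&0x7ff=0x7fc (s11→-4) → #-4
  target = base 0xcf7e + off 0x04 + 2 + imm -4 = 0xcf80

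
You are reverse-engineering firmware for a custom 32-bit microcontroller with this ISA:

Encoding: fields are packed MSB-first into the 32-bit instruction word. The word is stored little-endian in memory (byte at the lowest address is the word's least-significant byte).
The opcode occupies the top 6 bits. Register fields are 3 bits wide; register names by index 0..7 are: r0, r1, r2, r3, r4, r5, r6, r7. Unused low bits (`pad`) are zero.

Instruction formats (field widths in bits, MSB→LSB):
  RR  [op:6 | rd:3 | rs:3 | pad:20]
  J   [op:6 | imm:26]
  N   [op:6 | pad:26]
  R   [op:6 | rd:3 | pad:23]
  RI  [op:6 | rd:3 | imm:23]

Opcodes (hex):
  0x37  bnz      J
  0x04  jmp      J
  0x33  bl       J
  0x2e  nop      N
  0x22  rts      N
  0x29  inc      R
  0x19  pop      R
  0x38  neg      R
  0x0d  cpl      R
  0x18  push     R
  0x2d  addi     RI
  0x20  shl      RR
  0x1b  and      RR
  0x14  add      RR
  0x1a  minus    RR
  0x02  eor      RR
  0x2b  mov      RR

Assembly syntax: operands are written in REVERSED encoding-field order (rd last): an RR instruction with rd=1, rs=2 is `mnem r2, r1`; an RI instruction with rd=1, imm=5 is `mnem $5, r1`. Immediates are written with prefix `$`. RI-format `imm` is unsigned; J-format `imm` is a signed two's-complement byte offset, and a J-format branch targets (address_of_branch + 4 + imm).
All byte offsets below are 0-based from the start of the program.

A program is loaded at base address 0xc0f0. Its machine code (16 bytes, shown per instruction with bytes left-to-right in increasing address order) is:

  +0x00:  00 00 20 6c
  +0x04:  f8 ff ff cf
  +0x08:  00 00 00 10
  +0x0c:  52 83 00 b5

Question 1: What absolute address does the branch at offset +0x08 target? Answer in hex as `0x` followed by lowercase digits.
+0x08: 00 00 00 10 ⇒ word 0x10000000 (little)
  opcode bits[31:26]=0x4: jmp/J
  imm: (w>>0)&0x3ffffff=0x0 → $0
  target = base 0xc0f0 + off 0x08 + 4 + imm 0 = 0xc0fc

0xc0fc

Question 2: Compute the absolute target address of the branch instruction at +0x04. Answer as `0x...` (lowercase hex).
0xc0f0

+0x04: f8 ff ff cf ⇒ word 0xcffffff8 (little)
  op=0xcffffff8>>26=0x33 ⇒ bl (J)
  [25:0] imm=67108856 (s26→-8) = $-8
  target = base 0xc0f0 + off 0x04 + 4 + imm -8 = 0xc0f0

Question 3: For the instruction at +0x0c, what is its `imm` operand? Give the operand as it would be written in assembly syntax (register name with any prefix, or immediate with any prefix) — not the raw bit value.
off 0x0c: read 52 83 00 b5 as little → 0xb5008352
  op=0xb5008352>>26=0x2d ⇒ addi (RI)
  rd@[25:23]=0x2 ⇒ r2
  imm@[22:0]=0x8352 ⇒ $33618

$33618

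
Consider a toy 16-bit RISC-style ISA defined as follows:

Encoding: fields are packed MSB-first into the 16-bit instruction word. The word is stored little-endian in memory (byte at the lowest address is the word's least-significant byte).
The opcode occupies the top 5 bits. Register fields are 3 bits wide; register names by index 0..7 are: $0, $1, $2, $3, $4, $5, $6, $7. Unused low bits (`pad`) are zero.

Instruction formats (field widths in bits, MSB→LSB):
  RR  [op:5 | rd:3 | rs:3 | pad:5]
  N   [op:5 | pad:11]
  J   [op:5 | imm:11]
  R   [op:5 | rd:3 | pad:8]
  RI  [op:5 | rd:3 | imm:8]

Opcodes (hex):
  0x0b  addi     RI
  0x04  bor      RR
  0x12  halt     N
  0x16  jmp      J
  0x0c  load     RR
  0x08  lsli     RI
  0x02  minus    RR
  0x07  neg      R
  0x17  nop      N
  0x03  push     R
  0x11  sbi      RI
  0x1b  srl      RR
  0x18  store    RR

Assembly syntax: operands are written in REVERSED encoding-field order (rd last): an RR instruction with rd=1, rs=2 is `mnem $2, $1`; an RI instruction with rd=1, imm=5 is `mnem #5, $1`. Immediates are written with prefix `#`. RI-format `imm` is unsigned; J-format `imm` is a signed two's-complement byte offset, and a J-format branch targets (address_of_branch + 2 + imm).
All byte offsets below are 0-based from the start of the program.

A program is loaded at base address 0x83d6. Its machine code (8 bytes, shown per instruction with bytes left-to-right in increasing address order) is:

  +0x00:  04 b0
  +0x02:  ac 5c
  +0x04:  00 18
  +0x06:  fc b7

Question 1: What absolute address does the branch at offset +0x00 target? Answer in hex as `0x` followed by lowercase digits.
0x83dc

+0x00: 04 b0 ⇒ word 0xb004 (little)
  opcode bits[15:11]=0x16: jmp/J
  imm: (w>>0)&0x7ff=0x4 → #4
  target = base 0x83d6 + off 0x00 + 2 + imm 4 = 0x83dc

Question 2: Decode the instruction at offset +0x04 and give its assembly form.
[04] 00 18 → 0x1800
  opcode bits[15:11]=0x3: push/R
  rd@[10:8]=0x0 ⇒ $0

push $0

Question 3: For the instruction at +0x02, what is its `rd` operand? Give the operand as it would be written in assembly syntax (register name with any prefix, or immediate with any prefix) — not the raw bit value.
+0x02: ac 5c ⇒ word 0x5cac (little)
  opcode bits[15:11]=0xb: addi/RI
  [10:8] rd=4 = $4
  [7:0] imm=172 = #172

$4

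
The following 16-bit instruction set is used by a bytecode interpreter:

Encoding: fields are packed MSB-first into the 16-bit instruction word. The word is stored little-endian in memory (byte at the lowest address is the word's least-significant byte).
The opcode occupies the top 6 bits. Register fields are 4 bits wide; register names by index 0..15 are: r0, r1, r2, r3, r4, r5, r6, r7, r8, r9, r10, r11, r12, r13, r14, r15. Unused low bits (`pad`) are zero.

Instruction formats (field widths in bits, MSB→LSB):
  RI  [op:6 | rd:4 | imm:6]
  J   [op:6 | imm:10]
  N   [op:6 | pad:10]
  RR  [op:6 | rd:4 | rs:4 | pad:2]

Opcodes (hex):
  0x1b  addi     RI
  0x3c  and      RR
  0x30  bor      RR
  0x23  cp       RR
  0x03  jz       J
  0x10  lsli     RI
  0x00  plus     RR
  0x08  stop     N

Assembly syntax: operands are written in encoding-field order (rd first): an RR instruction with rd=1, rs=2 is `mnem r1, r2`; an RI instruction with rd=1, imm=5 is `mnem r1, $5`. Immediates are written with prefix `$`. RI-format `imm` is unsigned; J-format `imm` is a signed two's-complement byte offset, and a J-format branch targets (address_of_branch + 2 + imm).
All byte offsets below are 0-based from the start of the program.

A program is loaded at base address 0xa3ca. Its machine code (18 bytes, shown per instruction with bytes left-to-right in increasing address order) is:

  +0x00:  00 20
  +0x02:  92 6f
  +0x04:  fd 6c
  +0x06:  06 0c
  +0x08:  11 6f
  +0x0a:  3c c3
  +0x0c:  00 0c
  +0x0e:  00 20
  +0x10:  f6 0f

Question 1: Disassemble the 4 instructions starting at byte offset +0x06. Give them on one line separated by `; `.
jz $6; addi r12, $17; bor r12, r15; jz $0

@+06  little-endian(06 0c) = 0x0c06
  op=0x0c06>>10=0x3 ⇒ jz (J)
  imm@[9:0]=0x6 ⇒ $6
@+08  little-endian(11 6f) = 0x6f11
  op=0x6f11>>10=0x1b ⇒ addi (RI)
  rd@[9:6]=0xc ⇒ r12
  imm@[5:0]=0x11 ⇒ $17
@+0a  little-endian(3c c3) = 0xc33c
  op=0xc33c>>10=0x30 ⇒ bor (RR)
  rd@[9:6]=0xc ⇒ r12
  rs@[5:2]=0xf ⇒ r15
@+0c  little-endian(00 0c) = 0x0c00
  op=0x0c00>>10=0x3 ⇒ jz (J)
  imm@[9:0]=0x0 ⇒ $0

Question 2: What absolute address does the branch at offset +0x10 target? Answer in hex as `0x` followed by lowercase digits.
0xa3d2

@+10  little-endian(f6 0f) = 0x0ff6
  opcode bits[15:10]=0x3: jz/J
  imm: (w>>0)&0x3ff=0x3f6 (s10→-10) → $-10
  target = base 0xa3ca + off 0x10 + 2 + imm -10 = 0xa3d2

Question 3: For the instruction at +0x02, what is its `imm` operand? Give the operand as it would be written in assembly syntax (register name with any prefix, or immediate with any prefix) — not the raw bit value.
[02] 92 6f → 0x6f92
  op=0x6f92>>10=0x1b ⇒ addi (RI)
  [9:6] rd=14 = r14
  [5:0] imm=18 = $18

$18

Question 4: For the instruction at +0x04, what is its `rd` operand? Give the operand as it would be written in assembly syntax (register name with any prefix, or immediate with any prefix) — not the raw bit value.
r3

+0x04: fd 6c ⇒ word 0x6cfd (little)
  top 6b → 0x1b → addi [RI]
  rd@[9:6]=0x3 ⇒ r3
  imm@[5:0]=0x3d ⇒ $61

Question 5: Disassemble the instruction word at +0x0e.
+0x0e: 00 20 ⇒ word 0x2000 (little)
  opcode bits[15:10]=0x8: stop/N

stop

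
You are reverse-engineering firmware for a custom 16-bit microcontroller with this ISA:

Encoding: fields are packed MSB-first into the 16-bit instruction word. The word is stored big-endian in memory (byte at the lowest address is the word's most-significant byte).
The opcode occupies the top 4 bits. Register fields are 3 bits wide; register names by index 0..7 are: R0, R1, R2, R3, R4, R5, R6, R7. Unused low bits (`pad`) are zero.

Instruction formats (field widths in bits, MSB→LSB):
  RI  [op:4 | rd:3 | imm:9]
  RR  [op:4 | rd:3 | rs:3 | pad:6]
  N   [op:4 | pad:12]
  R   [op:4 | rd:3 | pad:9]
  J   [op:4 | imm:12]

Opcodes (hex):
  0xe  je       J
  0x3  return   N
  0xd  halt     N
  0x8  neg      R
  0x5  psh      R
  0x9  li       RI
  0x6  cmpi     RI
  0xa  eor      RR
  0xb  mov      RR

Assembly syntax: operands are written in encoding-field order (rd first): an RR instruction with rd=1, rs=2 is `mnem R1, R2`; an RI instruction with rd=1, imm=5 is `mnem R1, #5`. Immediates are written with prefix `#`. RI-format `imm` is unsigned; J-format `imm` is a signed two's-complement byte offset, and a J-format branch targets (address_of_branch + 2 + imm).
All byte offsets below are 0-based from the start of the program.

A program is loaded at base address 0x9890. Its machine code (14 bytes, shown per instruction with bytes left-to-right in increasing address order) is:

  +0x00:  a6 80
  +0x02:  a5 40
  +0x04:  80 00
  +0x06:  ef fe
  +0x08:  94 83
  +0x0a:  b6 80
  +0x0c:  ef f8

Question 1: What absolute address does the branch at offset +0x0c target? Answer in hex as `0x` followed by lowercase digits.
off 0x0c: read ef f8 as big → 0xeff8
  opcode bits[15:12]=0xe: je/J
  [11:0] imm=4088 (s12→-8) = #-8
  target = base 0x9890 + off 0x0c + 2 + imm -8 = 0x9896

0x9896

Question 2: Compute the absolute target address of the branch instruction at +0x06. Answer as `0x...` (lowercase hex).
0x9896

+0x06: ef fe ⇒ word 0xeffe (big)
  opcode bits[15:12]=0xe: je/J
  imm: (w>>0)&0xfff=0xffe (s12→-2) → #-2
  target = base 0x9890 + off 0x06 + 2 + imm -2 = 0x9896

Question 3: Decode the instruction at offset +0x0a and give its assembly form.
+0x0a: b6 80 ⇒ word 0xb680 (big)
  op=0xb680>>12=0xb ⇒ mov (RR)
  [11:9] rd=3 = R3
  [8:6] rs=2 = R2

mov R3, R2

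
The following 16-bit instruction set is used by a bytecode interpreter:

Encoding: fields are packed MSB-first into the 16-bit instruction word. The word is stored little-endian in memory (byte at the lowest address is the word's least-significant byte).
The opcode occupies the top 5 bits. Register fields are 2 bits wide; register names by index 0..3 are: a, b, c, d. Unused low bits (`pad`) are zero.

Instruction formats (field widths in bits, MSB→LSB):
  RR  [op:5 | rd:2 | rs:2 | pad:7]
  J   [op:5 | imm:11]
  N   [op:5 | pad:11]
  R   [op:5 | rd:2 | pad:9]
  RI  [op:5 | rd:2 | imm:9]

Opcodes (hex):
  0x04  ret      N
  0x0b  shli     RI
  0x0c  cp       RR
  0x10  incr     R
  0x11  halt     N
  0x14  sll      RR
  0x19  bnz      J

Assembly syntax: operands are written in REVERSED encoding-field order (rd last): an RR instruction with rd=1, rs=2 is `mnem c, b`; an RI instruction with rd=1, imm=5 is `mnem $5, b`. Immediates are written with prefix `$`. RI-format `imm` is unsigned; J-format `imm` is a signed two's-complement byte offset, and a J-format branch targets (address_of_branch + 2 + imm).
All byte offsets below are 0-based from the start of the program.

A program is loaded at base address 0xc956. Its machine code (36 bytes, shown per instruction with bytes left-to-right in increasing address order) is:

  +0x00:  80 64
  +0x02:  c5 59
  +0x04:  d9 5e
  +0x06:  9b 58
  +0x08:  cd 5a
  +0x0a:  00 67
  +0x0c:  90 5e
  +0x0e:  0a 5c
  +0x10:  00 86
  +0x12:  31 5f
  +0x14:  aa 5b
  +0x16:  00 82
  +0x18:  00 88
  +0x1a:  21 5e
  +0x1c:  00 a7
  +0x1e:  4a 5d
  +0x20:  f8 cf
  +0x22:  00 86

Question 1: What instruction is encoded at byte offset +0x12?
shli $305, d

off 0x12: read 31 5f as little → 0x5f31
  opcode bits[15:11]=0xb: shli/RI
  rd@[10:9]=0x3 ⇒ d
  imm@[8:0]=0x131 ⇒ $305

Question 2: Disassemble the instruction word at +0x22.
off 0x22: read 00 86 as little → 0x8600
  opcode bits[15:11]=0x10: incr/R
  rd: (w>>9)&0x3=0x3 → d

incr d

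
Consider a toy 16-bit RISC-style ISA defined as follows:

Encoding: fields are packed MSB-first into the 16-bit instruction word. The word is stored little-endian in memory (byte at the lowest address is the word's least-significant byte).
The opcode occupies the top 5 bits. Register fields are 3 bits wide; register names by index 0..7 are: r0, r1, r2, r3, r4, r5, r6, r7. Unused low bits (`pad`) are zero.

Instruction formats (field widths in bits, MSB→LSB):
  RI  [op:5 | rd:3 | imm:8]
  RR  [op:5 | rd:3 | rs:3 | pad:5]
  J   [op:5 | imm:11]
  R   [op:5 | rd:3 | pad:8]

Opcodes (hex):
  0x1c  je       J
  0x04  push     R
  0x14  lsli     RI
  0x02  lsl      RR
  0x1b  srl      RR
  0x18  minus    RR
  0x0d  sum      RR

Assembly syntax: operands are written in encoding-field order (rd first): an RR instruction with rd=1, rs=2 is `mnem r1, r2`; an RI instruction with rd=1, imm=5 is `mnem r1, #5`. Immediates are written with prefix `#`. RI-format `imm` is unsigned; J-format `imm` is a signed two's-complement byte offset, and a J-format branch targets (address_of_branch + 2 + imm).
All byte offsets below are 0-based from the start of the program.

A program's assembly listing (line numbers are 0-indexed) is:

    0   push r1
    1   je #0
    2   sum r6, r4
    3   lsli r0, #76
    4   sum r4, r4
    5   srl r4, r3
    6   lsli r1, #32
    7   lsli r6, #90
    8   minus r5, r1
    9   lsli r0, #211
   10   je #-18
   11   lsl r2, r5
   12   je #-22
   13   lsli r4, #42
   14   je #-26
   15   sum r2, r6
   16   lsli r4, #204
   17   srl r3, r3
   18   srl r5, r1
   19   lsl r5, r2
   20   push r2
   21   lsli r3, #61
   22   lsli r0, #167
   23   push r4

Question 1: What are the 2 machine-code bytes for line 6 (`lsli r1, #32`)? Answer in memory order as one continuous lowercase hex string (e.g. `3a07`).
line 6 (lsli): pack op=0x14:5|rd=1:3|imm=32:8 = 0xa120; little→ 20 a1

20a1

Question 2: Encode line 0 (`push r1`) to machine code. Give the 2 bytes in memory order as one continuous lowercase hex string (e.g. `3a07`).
0. push fields op=0x4:5|rd=1:3|pad=0:8 → word 2100h → 00 21

0021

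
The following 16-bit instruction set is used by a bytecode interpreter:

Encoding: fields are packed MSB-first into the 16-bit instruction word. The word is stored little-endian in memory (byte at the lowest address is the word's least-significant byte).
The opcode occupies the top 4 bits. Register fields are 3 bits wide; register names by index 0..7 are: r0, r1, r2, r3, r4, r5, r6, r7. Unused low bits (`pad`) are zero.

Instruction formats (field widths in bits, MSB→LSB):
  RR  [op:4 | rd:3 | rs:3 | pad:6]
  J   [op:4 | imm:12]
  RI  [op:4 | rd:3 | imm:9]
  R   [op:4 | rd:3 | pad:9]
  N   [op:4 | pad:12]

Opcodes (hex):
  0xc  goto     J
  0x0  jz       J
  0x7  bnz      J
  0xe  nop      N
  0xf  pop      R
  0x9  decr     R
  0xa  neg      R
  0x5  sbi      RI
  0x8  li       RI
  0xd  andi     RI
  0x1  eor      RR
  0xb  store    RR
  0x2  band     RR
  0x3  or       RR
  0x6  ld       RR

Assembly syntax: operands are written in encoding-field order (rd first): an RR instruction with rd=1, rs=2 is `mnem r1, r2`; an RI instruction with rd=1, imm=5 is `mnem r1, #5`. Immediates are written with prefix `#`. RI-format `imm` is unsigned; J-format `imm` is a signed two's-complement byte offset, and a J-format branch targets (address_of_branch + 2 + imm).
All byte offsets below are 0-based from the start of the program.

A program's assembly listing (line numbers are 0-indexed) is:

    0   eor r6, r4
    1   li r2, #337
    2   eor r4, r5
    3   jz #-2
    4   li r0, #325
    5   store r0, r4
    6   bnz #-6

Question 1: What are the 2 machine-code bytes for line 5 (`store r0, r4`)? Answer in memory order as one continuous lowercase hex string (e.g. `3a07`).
line 5 (store): pack op=0xb:4|rd=0:3|rs=4:3|pad=0:6 = 0xb100; little→ 00 b1

00b1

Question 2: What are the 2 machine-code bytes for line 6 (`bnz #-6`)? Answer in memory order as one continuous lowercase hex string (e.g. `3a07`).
L6: bnz op=0x7:4|imm=-6:12 ⇒ 0x7ffa ⇒ little fa 7f

fa7f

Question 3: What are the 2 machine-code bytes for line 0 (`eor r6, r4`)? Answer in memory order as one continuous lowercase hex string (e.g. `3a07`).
L0: eor op=0x1:4|rd=6:3|rs=4:3|pad=0:6 ⇒ 0x1d00 ⇒ little 00 1d

001d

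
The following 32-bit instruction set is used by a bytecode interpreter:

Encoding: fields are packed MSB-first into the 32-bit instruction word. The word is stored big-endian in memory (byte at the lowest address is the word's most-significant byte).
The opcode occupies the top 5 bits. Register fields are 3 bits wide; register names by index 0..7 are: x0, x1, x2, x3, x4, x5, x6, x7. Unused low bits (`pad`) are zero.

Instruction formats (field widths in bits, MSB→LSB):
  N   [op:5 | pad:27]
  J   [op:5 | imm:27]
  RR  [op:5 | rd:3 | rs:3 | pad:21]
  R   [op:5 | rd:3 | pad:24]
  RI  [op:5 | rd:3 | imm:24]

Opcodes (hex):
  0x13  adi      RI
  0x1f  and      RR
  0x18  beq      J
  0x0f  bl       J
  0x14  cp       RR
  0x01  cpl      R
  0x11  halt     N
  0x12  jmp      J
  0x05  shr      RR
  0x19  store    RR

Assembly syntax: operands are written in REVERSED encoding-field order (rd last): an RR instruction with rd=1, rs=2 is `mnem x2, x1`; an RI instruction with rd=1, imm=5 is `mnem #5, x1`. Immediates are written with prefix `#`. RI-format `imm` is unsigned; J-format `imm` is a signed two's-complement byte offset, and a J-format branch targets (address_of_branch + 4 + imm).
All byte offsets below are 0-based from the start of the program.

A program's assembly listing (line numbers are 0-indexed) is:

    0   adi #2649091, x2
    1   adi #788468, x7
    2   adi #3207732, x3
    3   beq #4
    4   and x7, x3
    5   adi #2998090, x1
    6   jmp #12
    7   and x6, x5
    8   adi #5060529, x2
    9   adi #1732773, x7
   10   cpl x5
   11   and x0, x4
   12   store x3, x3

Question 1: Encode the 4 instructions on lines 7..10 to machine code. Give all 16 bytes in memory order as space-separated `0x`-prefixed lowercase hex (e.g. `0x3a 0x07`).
line 7 (and): pack op=0x1f:5|rd=5:3|rs=6:3|pad=0:21 = 0xfdc00000; big→ fd c0 00 00
line 8 (adi): pack op=0x13:5|rd=2:3|imm=5060529:24 = 0x9a4d37b1; big→ 9a 4d 37 b1
line 9 (adi): pack op=0x13:5|rd=7:3|imm=1732773:24 = 0x9f1a70a5; big→ 9f 1a 70 a5
line 10 (cpl): pack op=0x1:5|rd=5:3|pad=0:24 = 0x0d000000; big→ 0d 00 00 00

0xfd 0xc0 0x00 0x00 0x9a 0x4d 0x37 0xb1 0x9f 0x1a 0x70 0xa5 0x0d 0x00 0x00 0x00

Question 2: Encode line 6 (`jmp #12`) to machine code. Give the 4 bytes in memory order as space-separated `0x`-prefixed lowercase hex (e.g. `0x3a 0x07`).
0x90 0x00 0x00 0x0c

L6: jmp op=0x12:5|imm=12:27 ⇒ 0x9000000c ⇒ big 90 00 00 0c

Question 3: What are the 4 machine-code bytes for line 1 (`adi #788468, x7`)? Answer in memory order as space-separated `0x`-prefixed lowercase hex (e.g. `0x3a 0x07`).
0x9f 0x0c 0x07 0xf4

1. adi fields op=0x13:5|rd=7:3|imm=788468:24 → word 9f0c07f4h → 9f 0c 07 f4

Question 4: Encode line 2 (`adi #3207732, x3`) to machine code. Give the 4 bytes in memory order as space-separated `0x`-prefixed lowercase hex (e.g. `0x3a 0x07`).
2. adi fields op=0x13:5|rd=3:3|imm=3207732:24 → word 9b30f234h → 9b 30 f2 34

0x9b 0x30 0xf2 0x34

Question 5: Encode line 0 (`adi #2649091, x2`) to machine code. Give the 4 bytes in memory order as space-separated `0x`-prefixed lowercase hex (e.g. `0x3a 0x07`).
line 0 (adi): pack op=0x13:5|rd=2:3|imm=2649091:24 = 0x9a286c03; big→ 9a 28 6c 03

0x9a 0x28 0x6c 0x03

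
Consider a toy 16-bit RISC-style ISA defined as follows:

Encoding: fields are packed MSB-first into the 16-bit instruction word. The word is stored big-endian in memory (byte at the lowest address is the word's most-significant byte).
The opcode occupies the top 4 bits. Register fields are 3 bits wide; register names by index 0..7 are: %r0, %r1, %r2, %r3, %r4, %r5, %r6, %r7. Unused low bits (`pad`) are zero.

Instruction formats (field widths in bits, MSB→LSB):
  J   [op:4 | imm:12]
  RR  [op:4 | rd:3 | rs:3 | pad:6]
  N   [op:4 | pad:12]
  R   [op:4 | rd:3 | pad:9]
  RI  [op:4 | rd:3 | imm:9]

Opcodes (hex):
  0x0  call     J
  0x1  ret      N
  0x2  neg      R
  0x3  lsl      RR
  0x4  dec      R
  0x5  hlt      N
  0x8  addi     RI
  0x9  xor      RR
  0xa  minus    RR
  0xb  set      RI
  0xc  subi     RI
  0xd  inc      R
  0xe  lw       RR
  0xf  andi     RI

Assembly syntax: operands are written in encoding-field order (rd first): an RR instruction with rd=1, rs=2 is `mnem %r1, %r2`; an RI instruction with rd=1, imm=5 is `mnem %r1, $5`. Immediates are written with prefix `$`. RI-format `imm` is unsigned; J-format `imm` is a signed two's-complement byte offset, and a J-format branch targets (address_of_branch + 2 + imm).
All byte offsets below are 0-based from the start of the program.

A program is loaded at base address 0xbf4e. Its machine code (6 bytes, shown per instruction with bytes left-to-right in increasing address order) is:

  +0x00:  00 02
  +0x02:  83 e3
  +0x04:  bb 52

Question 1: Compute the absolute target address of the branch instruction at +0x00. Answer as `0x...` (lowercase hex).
0xbf52

off 0x00: read 00 02 as big → 0x0002
  top 4b → 0x0 → call [J]
  imm: (w>>0)&0xfff=0x2 → $2
  target = base 0xbf4e + off 0x00 + 2 + imm 2 = 0xbf52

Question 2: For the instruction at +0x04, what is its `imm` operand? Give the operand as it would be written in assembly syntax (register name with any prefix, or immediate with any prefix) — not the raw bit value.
@+04  big-endian(bb 52) = 0xbb52
  top 4b → 0xb → set [RI]
  [11:9] rd=5 = %r5
  [8:0] imm=338 = $338

$338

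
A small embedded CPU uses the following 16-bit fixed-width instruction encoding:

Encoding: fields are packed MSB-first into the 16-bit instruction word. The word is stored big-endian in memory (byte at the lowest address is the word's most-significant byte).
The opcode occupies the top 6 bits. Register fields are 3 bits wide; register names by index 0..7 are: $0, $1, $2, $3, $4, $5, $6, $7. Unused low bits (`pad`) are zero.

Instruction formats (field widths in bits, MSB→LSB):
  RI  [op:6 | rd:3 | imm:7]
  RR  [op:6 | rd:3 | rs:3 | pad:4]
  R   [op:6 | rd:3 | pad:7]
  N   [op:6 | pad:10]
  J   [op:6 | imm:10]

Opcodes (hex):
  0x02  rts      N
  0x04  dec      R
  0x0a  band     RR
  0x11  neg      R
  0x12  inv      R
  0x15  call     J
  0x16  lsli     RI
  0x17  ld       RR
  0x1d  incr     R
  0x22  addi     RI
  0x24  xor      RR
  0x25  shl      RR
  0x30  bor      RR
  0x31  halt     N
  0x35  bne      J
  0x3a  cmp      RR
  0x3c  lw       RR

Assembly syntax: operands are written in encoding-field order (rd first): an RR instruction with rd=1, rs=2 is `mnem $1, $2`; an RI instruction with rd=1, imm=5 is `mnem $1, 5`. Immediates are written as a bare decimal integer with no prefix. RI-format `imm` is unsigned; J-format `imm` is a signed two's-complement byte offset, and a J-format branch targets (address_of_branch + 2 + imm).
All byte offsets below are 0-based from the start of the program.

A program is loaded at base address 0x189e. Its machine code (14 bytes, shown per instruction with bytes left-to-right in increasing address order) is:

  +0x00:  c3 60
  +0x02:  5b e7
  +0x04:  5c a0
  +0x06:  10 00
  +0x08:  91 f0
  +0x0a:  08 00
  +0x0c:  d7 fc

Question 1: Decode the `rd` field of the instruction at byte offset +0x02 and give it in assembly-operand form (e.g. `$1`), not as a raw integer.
$7

off 0x02: read 5b e7 as big → 0x5be7
  top 6b → 0x16 → lsli [RI]
  rd@[9:7]=0x7 ⇒ $7
  imm@[6:0]=0x67 ⇒ 103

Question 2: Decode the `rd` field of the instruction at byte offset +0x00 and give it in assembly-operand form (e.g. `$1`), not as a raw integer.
off 0x00: read c3 60 as big → 0xc360
  op=0xc360>>10=0x30 ⇒ bor (RR)
  rd: (w>>7)&0x7=0x6 → $6
  rs: (w>>4)&0x7=0x6 → $6

$6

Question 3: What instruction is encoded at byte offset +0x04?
+0x04: 5c a0 ⇒ word 0x5ca0 (big)
  op=0x5ca0>>10=0x17 ⇒ ld (RR)
  [9:7] rd=1 = $1
  [6:4] rs=2 = $2

ld $1, $2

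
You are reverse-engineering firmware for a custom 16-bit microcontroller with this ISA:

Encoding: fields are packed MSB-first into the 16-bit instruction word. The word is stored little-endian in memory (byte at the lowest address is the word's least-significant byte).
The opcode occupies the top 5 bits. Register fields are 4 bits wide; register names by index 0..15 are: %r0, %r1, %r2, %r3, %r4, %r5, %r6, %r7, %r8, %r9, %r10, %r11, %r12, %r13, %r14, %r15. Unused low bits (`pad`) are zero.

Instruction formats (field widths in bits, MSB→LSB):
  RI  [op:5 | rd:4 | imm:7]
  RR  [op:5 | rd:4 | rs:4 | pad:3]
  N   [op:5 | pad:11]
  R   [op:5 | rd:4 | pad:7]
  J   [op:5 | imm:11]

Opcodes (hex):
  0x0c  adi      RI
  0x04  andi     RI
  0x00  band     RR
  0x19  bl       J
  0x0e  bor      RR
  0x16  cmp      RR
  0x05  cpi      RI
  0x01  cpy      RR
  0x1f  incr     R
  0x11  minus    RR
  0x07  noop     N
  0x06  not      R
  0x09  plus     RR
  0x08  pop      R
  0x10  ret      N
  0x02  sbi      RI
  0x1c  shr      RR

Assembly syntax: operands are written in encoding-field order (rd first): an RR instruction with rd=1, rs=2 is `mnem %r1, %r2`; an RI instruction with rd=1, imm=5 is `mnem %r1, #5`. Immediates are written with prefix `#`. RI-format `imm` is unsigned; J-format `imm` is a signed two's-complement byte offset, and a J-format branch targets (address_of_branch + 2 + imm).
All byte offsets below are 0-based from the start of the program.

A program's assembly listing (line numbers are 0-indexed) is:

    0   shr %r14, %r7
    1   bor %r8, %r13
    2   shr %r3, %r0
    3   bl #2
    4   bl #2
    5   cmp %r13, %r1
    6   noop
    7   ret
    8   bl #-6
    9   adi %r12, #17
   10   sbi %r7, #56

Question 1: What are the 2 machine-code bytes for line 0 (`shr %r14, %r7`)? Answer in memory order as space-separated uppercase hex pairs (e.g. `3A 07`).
38 E7

line 0 (shr): pack op=0x1c:5|rd=14:4|rs=7:4|pad=0:3 = 0xe738; little→ 38 e7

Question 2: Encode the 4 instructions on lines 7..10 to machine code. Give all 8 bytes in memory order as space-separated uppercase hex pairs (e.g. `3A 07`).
00 80 FA CF 11 66 B8 13

L7: ret op=0x10:5|pad=0:11 ⇒ 0x8000 ⇒ little 00 80
L8: bl op=0x19:5|imm=-6:11 ⇒ 0xcffa ⇒ little fa cf
L9: adi op=0xc:5|rd=12:4|imm=17:7 ⇒ 0x6611 ⇒ little 11 66
L10: sbi op=0x2:5|rd=7:4|imm=56:7 ⇒ 0x13b8 ⇒ little b8 13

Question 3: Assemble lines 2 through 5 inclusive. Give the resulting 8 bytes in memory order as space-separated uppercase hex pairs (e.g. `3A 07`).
L2: shr op=0x1c:5|rd=3:4|rs=0:4|pad=0:3 ⇒ 0xe180 ⇒ little 80 e1
L3: bl op=0x19:5|imm=2:11 ⇒ 0xc802 ⇒ little 02 c8
L4: bl op=0x19:5|imm=2:11 ⇒ 0xc802 ⇒ little 02 c8
L5: cmp op=0x16:5|rd=13:4|rs=1:4|pad=0:3 ⇒ 0xb688 ⇒ little 88 b6

80 E1 02 C8 02 C8 88 B6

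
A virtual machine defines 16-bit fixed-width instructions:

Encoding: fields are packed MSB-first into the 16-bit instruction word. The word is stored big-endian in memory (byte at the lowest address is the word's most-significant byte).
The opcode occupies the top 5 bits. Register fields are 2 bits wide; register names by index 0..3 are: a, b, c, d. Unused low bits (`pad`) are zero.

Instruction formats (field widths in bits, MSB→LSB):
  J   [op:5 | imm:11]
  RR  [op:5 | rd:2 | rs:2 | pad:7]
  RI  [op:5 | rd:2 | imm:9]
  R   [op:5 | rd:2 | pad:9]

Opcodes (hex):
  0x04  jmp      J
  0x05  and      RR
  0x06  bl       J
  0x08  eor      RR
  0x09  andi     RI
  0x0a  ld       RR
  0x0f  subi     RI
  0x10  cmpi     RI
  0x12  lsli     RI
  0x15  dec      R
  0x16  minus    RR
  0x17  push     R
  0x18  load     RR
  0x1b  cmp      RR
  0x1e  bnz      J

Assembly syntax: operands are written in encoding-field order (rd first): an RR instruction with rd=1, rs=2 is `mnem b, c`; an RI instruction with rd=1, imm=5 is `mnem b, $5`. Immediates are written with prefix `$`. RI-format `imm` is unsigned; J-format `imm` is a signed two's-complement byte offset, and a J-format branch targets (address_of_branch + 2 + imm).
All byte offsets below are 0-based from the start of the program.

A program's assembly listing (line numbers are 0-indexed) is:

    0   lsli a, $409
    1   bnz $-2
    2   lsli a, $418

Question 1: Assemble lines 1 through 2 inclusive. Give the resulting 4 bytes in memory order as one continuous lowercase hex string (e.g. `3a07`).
f7fe91a2

1. bnz fields op=0x1e:5|imm=-2:11 → word f7feh → f7 fe
2. lsli fields op=0x12:5|rd=0:2|imm=418:9 → word 91a2h → 91 a2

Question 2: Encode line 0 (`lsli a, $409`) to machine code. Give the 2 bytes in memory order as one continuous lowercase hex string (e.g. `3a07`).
L0: lsli op=0x12:5|rd=0:2|imm=409:9 ⇒ 0x9199 ⇒ big 91 99

9199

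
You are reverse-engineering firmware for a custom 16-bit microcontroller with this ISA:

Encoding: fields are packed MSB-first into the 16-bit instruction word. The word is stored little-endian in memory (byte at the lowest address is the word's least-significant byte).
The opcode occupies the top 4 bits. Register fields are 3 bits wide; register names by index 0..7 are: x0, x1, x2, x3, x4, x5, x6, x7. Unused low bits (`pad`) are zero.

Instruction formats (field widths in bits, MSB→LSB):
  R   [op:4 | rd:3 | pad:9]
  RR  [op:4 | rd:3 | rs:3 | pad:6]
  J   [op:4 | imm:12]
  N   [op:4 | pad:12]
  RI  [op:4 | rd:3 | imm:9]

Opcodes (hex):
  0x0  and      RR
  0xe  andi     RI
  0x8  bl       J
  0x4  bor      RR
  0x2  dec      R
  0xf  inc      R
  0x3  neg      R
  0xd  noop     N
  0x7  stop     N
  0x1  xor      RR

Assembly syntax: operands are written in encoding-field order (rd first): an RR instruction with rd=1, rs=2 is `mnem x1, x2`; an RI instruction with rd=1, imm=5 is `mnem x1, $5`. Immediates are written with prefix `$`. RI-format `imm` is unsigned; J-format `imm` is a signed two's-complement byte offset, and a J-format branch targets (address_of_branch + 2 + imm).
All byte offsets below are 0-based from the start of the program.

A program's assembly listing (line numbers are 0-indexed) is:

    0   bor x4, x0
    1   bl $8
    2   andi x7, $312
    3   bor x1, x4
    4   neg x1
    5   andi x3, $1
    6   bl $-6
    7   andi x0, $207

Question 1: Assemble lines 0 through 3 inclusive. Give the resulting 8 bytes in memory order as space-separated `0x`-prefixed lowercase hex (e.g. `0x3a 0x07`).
L0: bor op=0x4:4|rd=4:3|rs=0:3|pad=0:6 ⇒ 0x4800 ⇒ little 00 48
L1: bl op=0x8:4|imm=8:12 ⇒ 0x8008 ⇒ little 08 80
L2: andi op=0xe:4|rd=7:3|imm=312:9 ⇒ 0xef38 ⇒ little 38 ef
L3: bor op=0x4:4|rd=1:3|rs=4:3|pad=0:6 ⇒ 0x4300 ⇒ little 00 43

0x00 0x48 0x08 0x80 0x38 0xef 0x00 0x43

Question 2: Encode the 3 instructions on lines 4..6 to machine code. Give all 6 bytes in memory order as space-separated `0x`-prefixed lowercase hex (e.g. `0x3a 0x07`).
line 4 (neg): pack op=0x3:4|rd=1:3|pad=0:9 = 0x3200; little→ 00 32
line 5 (andi): pack op=0xe:4|rd=3:3|imm=1:9 = 0xe601; little→ 01 e6
line 6 (bl): pack op=0x8:4|imm=-6:12 = 0x8ffa; little→ fa 8f

0x00 0x32 0x01 0xe6 0xfa 0x8f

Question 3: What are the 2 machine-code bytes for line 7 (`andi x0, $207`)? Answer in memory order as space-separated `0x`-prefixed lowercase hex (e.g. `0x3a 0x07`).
7. andi fields op=0xe:4|rd=0:3|imm=207:9 → word e0cfh → cf e0

0xcf 0xe0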